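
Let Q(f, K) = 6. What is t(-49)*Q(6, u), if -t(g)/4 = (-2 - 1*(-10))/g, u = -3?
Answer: 192/49 ≈ 3.9184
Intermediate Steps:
t(g) = -32/g (t(g) = -4*(-2 - 1*(-10))/g = -4*(-2 + 10)/g = -32/g)
t(-49)*Q(6, u) = -32/(-49)*6 = -32*(-1/49)*6 = (32/49)*6 = 192/49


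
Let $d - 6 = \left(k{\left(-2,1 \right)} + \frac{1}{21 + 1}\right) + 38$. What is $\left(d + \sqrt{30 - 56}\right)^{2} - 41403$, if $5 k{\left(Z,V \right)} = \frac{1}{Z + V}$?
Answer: $- \frac{478029571}{12100} + \frac{4823 i \sqrt{26}}{55} \approx -39507.0 + 447.14 i$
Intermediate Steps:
$k{\left(Z,V \right)} = \frac{1}{5 \left(V + Z\right)}$ ($k{\left(Z,V \right)} = \frac{1}{5 \left(Z + V\right)} = \frac{1}{5 \left(V + Z\right)}$)
$d = \frac{4823}{110}$ ($d = 6 + \left(\left(\frac{1}{5 \left(1 - 2\right)} + \frac{1}{21 + 1}\right) + 38\right) = 6 + \left(\left(\frac{1}{5 \left(-1\right)} + \frac{1}{22}\right) + 38\right) = 6 + \left(\left(\frac{1}{5} \left(-1\right) + \frac{1}{22}\right) + 38\right) = 6 + \left(\left(- \frac{1}{5} + \frac{1}{22}\right) + 38\right) = 6 + \left(- \frac{17}{110} + 38\right) = 6 + \frac{4163}{110} = \frac{4823}{110} \approx 43.845$)
$\left(d + \sqrt{30 - 56}\right)^{2} - 41403 = \left(\frac{4823}{110} + \sqrt{30 - 56}\right)^{2} - 41403 = \left(\frac{4823}{110} + \sqrt{-26}\right)^{2} - 41403 = \left(\frac{4823}{110} + i \sqrt{26}\right)^{2} - 41403 = -41403 + \left(\frac{4823}{110} + i \sqrt{26}\right)^{2}$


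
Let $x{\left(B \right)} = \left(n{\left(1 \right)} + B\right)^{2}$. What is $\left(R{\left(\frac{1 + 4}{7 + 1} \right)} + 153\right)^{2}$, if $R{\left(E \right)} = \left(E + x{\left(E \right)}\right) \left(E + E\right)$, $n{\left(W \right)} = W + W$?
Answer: $\frac{1728314329}{65536} \approx 26372.0$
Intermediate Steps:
$n{\left(W \right)} = 2 W$
$x{\left(B \right)} = \left(2 + B\right)^{2}$ ($x{\left(B \right)} = \left(2 \cdot 1 + B\right)^{2} = \left(2 + B\right)^{2}$)
$R{\left(E \right)} = 2 E \left(E + \left(2 + E\right)^{2}\right)$ ($R{\left(E \right)} = \left(E + \left(2 + E\right)^{2}\right) \left(E + E\right) = \left(E + \left(2 + E\right)^{2}\right) 2 E = 2 E \left(E + \left(2 + E\right)^{2}\right)$)
$\left(R{\left(\frac{1 + 4}{7 + 1} \right)} + 153\right)^{2} = \left(2 \frac{1 + 4}{7 + 1} \left(\frac{1 + 4}{7 + 1} + \left(2 + \frac{1 + 4}{7 + 1}\right)^{2}\right) + 153\right)^{2} = \left(2 \cdot \frac{5}{8} \left(\frac{5}{8} + \left(2 + \frac{5}{8}\right)^{2}\right) + 153\right)^{2} = \left(2 \cdot \frac{5}{8} \left(\frac{5}{8} + \left(\frac{21}{8}\right)^{2}\right) + 153\right)^{2} = \left(2 \cdot \frac{5}{8} \left(\frac{5}{8} + \frac{441}{64}\right) + 153\right)^{2} = \left(2 \cdot \frac{5}{8} \cdot \frac{481}{64} + 153\right)^{2} = \left(\frac{2405}{256} + 153\right)^{2} = \left(\frac{41573}{256}\right)^{2} = \frac{1728314329}{65536}$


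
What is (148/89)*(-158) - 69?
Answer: -29525/89 ≈ -331.74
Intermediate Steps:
(148/89)*(-158) - 69 = -23384/89 - 69 = -29525/89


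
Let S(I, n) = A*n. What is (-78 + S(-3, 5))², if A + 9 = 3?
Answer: 11664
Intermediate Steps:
A = -6 (A = -9 + 3 = -6)
S(I, n) = -6*n
(-78 + S(-3, 5))² = (-78 - 6*5)² = (-78 - 30)² = (-108)² = 11664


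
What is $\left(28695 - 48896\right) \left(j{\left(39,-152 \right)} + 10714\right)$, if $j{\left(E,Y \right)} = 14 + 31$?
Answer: $-217342559$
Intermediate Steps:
$j{\left(E,Y \right)} = 45$
$\left(28695 - 48896\right) \left(j{\left(39,-152 \right)} + 10714\right) = \left(28695 - 48896\right) \left(45 + 10714\right) = \left(-20201\right) 10759 = -217342559$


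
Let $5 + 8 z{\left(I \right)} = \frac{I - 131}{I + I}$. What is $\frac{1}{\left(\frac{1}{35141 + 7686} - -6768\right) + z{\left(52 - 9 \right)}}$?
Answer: $\frac{14732488}{99698386935} \approx 0.00014777$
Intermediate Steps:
$z{\left(I \right)} = - \frac{5}{8} + \frac{-131 + I}{16 I}$ ($z{\left(I \right)} = - \frac{5}{8} + \frac{\left(I - 131\right) \frac{1}{I + I}}{8} = - \frac{5}{8} + \frac{\left(-131 + I\right) \frac{1}{2 I}}{8} = - \frac{5}{8} + \frac{\frac{1}{2} \frac{1}{I} \left(-131 + I\right)}{8} = - \frac{5}{8} + \frac{-131 + I}{16 I}$)
$\frac{1}{\left(\frac{1}{35141 + 7686} - -6768\right) + z{\left(52 - 9 \right)}} = \frac{1}{\left(\frac{1}{35141 + 7686} - -6768\right) + \frac{-131 - 9 \left(52 - 9\right)}{16 \left(52 - 9\right)}} = \frac{1}{\left(\frac{1}{42827} + 6768\right) + \frac{-131 - 387}{16 \cdot 43}} = \frac{1}{\left(\frac{1}{42827} + 6768\right) + \frac{1}{16} \cdot \frac{1}{43} \left(-131 - 387\right)} = \frac{1}{\frac{289853137}{42827} + \frac{1}{16} \cdot \frac{1}{43} \left(-518\right)} = \frac{1}{\frac{289853137}{42827} - \frac{259}{344}} = \frac{1}{\frac{99698386935}{14732488}} = \frac{14732488}{99698386935}$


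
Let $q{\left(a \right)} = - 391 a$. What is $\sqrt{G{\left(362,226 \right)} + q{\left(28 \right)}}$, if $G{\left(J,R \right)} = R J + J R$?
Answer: $6 \sqrt{4241} \approx 390.74$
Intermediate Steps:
$G{\left(J,R \right)} = 2 J R$ ($G{\left(J,R \right)} = J R + J R = 2 J R$)
$\sqrt{G{\left(362,226 \right)} + q{\left(28 \right)}} = \sqrt{2 \cdot 362 \cdot 226 - 10948} = \sqrt{163624 - 10948} = \sqrt{152676} = 6 \sqrt{4241}$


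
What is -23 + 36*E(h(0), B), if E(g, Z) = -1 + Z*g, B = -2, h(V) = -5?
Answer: 301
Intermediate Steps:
-23 + 36*E(h(0), B) = -23 + 36*(-1 - 2*(-5)) = -23 + 36*(-1 + 10) = -23 + 36*9 = -23 + 324 = 301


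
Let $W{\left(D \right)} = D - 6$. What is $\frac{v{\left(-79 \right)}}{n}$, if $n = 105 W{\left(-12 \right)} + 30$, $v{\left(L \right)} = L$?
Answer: $\frac{79}{1860} \approx 0.042473$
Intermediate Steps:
$W{\left(D \right)} = -6 + D$ ($W{\left(D \right)} = D - 6 = -6 + D$)
$n = -1860$ ($n = 105 \left(-6 - 12\right) + 30 = 105 \left(-18\right) + 30 = -1890 + 30 = -1860$)
$\frac{v{\left(-79 \right)}}{n} = - \frac{79}{-1860} = \left(-79\right) \left(- \frac{1}{1860}\right) = \frac{79}{1860}$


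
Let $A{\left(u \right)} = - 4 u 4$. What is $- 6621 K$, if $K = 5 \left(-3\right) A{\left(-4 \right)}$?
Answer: $6356160$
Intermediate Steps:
$A{\left(u \right)} = - 16 u$
$K = -960$ ($K = 5 \left(-3\right) \left(\left(-16\right) \left(-4\right)\right) = \left(-15\right) 64 = -960$)
$- 6621 K = \left(-6621\right) \left(-960\right) = 6356160$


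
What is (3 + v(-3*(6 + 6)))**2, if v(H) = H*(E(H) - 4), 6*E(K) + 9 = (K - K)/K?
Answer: 40401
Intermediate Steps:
E(K) = -3/2 (E(K) = -3/2 + ((K - K)/K)/6 = -3/2 + (0/K)/6 = -3/2 + (1/6)*0 = -3/2 + 0 = -3/2)
v(H) = -11*H/2 (v(H) = H*(-3/2 - 4) = H*(-11/2) = -11*H/2)
(3 + v(-3*(6 + 6)))**2 = (3 - (-33)*(6 + 6)/2)**2 = (3 - (-33)*12/2)**2 = (3 - 11/2*(-36))**2 = (3 + 198)**2 = 201**2 = 40401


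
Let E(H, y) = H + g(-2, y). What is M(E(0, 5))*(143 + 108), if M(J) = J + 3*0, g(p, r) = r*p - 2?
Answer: -3012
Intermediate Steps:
g(p, r) = -2 + p*r (g(p, r) = p*r - 2 = -2 + p*r)
E(H, y) = -2 + H - 2*y (E(H, y) = H + (-2 - 2*y) = -2 + H - 2*y)
M(J) = J (M(J) = J + 0 = J)
M(E(0, 5))*(143 + 108) = (-2 + 0 - 2*5)*(143 + 108) = (-2 + 0 - 10)*251 = -12*251 = -3012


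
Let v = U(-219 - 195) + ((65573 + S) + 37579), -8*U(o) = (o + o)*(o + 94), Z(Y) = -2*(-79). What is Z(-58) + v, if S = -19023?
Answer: 51167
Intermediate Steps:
Z(Y) = 158
U(o) = -o*(94 + o)/4 (U(o) = -(o + o)*(o + 94)/8 = -2*o*(94 + o)/8 = -o*(94 + o)/4)
v = 51009 (v = -(-219 - 195)*(94 + (-219 - 195))/4 + ((65573 - 19023) + 37579) = -1/4*(-414)*(94 - 414) + (46550 + 37579) = -1/4*(-414)*(-320) + 84129 = -33120 + 84129 = 51009)
Z(-58) + v = 158 + 51009 = 51167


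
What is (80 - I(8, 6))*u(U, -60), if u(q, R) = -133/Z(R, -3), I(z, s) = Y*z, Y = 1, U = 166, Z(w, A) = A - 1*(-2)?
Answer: 9576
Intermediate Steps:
Z(w, A) = 2 + A (Z(w, A) = A + 2 = 2 + A)
I(z, s) = z (I(z, s) = 1*z = z)
u(q, R) = 133 (u(q, R) = -133/(2 - 3) = -133/(-1) = -133*(-1) = 133)
(80 - I(8, 6))*u(U, -60) = (80 - 1*8)*133 = (80 - 8)*133 = 72*133 = 9576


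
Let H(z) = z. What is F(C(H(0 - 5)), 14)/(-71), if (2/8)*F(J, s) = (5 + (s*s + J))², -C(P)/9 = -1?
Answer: -176400/71 ≈ -2484.5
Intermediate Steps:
C(P) = 9 (C(P) = -9*(-1) = 9)
F(J, s) = 4*(5 + J + s²)² (F(J, s) = 4*(5 + (s*s + J))² = 4*(5 + (s² + J))² = 4*(5 + (J + s²))² = 4*(5 + J + s²)²)
F(C(H(0 - 5)), 14)/(-71) = (4*(5 + 9 + 14²)²)/(-71) = (4*(5 + 9 + 196)²)*(-1/71) = (4*210²)*(-1/71) = (4*44100)*(-1/71) = 176400*(-1/71) = -176400/71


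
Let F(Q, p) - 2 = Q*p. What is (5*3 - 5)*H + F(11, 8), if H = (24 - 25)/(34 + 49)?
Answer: 7460/83 ≈ 89.880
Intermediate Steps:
H = -1/83 ≈ -0.012048
F(Q, p) = 2 + Q*p
(5*3 - 5)*H + F(11, 8) = (5*3 - 5)*(-1/83) + (2 + 11*8) = (15 - 5)*(-1/83) + (2 + 88) = 10*(-1/83) + 90 = -10/83 + 90 = 7460/83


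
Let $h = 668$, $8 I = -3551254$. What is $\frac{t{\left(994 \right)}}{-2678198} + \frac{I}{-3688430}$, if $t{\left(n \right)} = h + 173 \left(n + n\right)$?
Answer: $- \frac{164266601047}{19756691698280} \approx -0.0083145$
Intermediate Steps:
$I = - \frac{1775627}{4}$ ($I = \frac{1}{8} \left(-3551254\right) = - \frac{1775627}{4} \approx -4.4391 \cdot 10^{5}$)
$t{\left(n \right)} = 668 + 346 n$ ($t{\left(n \right)} = 668 + 173 \left(n + n\right) = 668 + 173 \cdot 2 n = 668 + 346 n$)
$\frac{t{\left(994 \right)}}{-2678198} + \frac{I}{-3688430} = \frac{668 + 346 \cdot 994}{-2678198} - \frac{1775627}{4 \left(-3688430\right)} = \left(668 + 343924\right) \left(- \frac{1}{2678198}\right) - - \frac{1775627}{14753720} = 344592 \left(- \frac{1}{2678198}\right) + \frac{1775627}{14753720} = - \frac{172296}{1339099} + \frac{1775627}{14753720} = - \frac{164266601047}{19756691698280}$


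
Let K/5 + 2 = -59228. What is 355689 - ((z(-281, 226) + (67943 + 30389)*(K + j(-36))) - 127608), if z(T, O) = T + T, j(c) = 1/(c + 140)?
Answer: 58243009427/2 ≈ 2.9122e+10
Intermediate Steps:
j(c) = 1/(140 + c)
z(T, O) = 2*T
K = -296150 (K = -10 + 5*(-59228) = -10 - 296140 = -296150)
355689 - ((z(-281, 226) + (67943 + 30389)*(K + j(-36))) - 127608) = 355689 - ((2*(-281) + (67943 + 30389)*(-296150 + 1/(140 - 36))) - 127608) = 355689 - ((-562 + 98332*(-296150 + 1/104)) - 127608) = 355689 - ((-562 + 98332*(-30799599/104)) - 127608) = 355689 - ((-562 - 58242041709/2) - 127608) = 355689 - (-58242042833/2 - 127608) = 355689 - 1*(-58242298049/2) = 355689 + 58242298049/2 = 58243009427/2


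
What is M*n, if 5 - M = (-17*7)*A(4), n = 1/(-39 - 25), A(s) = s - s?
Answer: -5/64 ≈ -0.078125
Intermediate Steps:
A(s) = 0
n = -1/64 (n = 1/(-64) = -1/64 ≈ -0.015625)
M = 5 (M = 5 - (-17*7)*0 = 5 - (-119)*0 = 5 - 1*0 = 5 + 0 = 5)
M*n = 5*(-1/64) = -5/64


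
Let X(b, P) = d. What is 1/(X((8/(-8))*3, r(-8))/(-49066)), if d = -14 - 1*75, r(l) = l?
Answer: 49066/89 ≈ 551.30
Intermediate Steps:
d = -89 (d = -14 - 75 = -89)
X(b, P) = -89
1/(X((8/(-8))*3, r(-8))/(-49066)) = 1/(-89/(-49066)) = 1/(-89*(-1/49066)) = 1/(89/49066) = 49066/89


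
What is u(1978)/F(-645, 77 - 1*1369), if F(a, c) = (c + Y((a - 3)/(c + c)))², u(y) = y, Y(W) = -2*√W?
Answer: 43059267068603/36338298688764338 - 1857264858*√323/18169149344382169 ≈ 0.0011831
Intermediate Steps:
F(a, c) = (c - √2*√((-3 + a)/c))² (F(a, c) = (c - 2*√((a - 3)/(c + c)))² = (c - 2*√((1/(2*c))*(-3 + a)))² = (c - 2*√((-3 + a)/(2*c)))² = (c - 2*√2*√((-3 + a)/c)/2)² = (c - √2*√((-3 + a)/c))²)
u(1978)/F(-645, 77 - 1*1369) = 1978/(((77 - 1*1369) - √2*√((-3 - 645)/(77 - 1*1369)))²) = 1978/(((77 - 1369) - √2*√(-648/(77 - 1369)))²) = 1978/((-1292 - √2*√(-648/(-1292)))²) = 1978/((-1292 - √2*√(-1/1292*(-648)))²) = 1978/((-1292 - √2*√(162/323))²) = 1978/((-1292 - √2*9*√646/323)²) = 1978/((-1292 - 18*√323/323)²) = 1978/(-1292 - 18*√323/323)²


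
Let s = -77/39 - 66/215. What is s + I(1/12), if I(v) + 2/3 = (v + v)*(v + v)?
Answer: -293833/100620 ≈ -2.9202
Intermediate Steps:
I(v) = -⅔ + 4*v² (I(v) = -⅔ + (v + v)*(v + v) = -⅔ + (2*v)*(2*v) = -⅔ + 4*v²)
s = -19129/8385 (s = -77*1/39 - 66*1/215 = -77/39 - 66/215 = -19129/8385 ≈ -2.2813)
s + I(1/12) = -19129/8385 + (-⅔ + 4*(1/12)²) = -19129/8385 + (-⅔ + 4*(1/144)) = -19129/8385 + (-⅔ + 1/36) = -19129/8385 - 23/36 = -293833/100620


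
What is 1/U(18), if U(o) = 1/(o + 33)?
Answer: 51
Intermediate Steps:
U(o) = 1/(33 + o)
1/U(18) = 1/(1/(33 + 18)) = 1/(1/51) = 51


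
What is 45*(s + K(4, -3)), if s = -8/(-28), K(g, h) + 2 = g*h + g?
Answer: -3060/7 ≈ -437.14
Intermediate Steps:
K(g, h) = -2 + g + g*h (K(g, h) = -2 + (g*h + g) = -2 + (g + g*h) = -2 + g + g*h)
s = 2/7 (s = -8*(-1/28) = 2/7 ≈ 0.28571)
45*(s + K(4, -3)) = 45*(2/7 + (-2 + 4 + 4*(-3))) = 45*(2/7 + (-2 + 4 - 12)) = 45*(2/7 - 10) = 45*(-68/7) = -3060/7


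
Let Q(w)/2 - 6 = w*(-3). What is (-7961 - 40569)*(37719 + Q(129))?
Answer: -1793523210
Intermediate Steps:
Q(w) = 12 - 6*w (Q(w) = 12 + 2*(w*(-3)) = 12 + 2*(-3*w) = 12 - 6*w)
(-7961 - 40569)*(37719 + Q(129)) = (-7961 - 40569)*(37719 + (12 - 6*129)) = -48530*(37719 + (12 - 774)) = -48530*(37719 - 762) = -48530*36957 = -1793523210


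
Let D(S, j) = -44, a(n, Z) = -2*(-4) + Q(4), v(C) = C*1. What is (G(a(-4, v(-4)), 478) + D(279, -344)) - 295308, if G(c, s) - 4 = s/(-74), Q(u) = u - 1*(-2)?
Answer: -10928115/37 ≈ -2.9535e+5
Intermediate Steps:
Q(u) = 2 + u (Q(u) = u + 2 = 2 + u)
v(C) = C
a(n, Z) = 14 (a(n, Z) = -2*(-4) + (2 + 4) = 8 + 6 = 14)
G(c, s) = 4 - s/74 (G(c, s) = 4 + s/(-74) = 4 + s*(-1/74) = 4 - s/74)
(G(a(-4, v(-4)), 478) + D(279, -344)) - 295308 = ((4 - 1/74*478) - 44) - 295308 = ((4 - 239/37) - 44) - 295308 = (-91/37 - 44) - 295308 = -1719/37 - 295308 = -10928115/37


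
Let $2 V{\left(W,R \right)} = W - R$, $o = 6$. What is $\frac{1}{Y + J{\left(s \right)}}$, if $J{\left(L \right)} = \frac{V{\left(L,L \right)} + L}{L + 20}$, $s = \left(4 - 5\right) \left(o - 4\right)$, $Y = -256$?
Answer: $- \frac{9}{2305} \approx -0.0039046$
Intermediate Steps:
$V{\left(W,R \right)} = \frac{W}{2} - \frac{R}{2}$ ($V{\left(W,R \right)} = \frac{W - R}{2} = \frac{W}{2} - \frac{R}{2}$)
$s = -2$ ($s = \left(4 - 5\right) \left(6 - 4\right) = \left(-1\right) 2 = -2$)
$J{\left(L \right)} = \frac{L}{20 + L}$ ($J{\left(L \right)} = \frac{\left(\frac{L}{2} - \frac{L}{2}\right) + L}{L + 20} = \frac{0 + L}{20 + L} = \frac{L}{20 + L}$)
$\frac{1}{Y + J{\left(s \right)}} = \frac{1}{-256 - \frac{2}{20 - 2}} = \frac{1}{-256 - \frac{2}{18}} = \frac{1}{-256 - \frac{1}{9}} = \frac{1}{- \frac{2305}{9}} = - \frac{9}{2305}$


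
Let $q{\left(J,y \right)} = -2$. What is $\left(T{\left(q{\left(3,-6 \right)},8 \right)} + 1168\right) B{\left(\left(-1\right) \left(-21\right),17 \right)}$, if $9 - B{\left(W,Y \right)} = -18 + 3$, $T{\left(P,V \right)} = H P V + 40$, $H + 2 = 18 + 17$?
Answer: $16320$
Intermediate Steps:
$H = 33$ ($H = -2 + \left(18 + 17\right) = -2 + 35 = 33$)
$T{\left(P,V \right)} = 40 + 33 P V$ ($T{\left(P,V \right)} = 33 P V + 40 = 40 + 33 P V$)
$B{\left(W,Y \right)} = 24$ ($B{\left(W,Y \right)} = 9 - \left(-18 + 3\right) = 9 - -15 = 9 + 15 = 24$)
$\left(T{\left(q{\left(3,-6 \right)},8 \right)} + 1168\right) B{\left(\left(-1\right) \left(-21\right),17 \right)} = \left(\left(40 + 33 \left(-2\right) 8\right) + 1168\right) 24 = \left(\left(40 - 528\right) + 1168\right) 24 = \left(-488 + 1168\right) 24 = 680 \cdot 24 = 16320$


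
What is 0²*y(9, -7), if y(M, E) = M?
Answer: 0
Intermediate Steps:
0²*y(9, -7) = 0²*9 = 0*9 = 0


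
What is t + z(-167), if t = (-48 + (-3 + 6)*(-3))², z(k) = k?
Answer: 3082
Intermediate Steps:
t = 3249 (t = (-48 + 3*(-3))² = (-48 - 9)² = (-57)² = 3249)
t + z(-167) = 3249 - 167 = 3082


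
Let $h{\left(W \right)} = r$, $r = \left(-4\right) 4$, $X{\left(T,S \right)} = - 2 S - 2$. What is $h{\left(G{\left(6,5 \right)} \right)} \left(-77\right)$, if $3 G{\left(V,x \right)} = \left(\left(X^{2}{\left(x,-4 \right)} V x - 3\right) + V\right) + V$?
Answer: $1232$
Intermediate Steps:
$X{\left(T,S \right)} = -2 - 2 S$
$r = -16$
$G{\left(V,x \right)} = -1 + \frac{2 V}{3} + 12 V x$ ($G{\left(V,x \right)} = \frac{\left(\left(\left(-2 - -8\right)^{2} V x - 3\right) + V\right) + V}{3} = \frac{\left(\left(\left(-2 + 8\right)^{2} V x - 3\right) + V\right) + V}{3} = \frac{\left(\left(6^{2} V x - 3\right) + V\right) + V}{3} = \frac{\left(\left(36 V x - 3\right) + V\right) + V}{3} = \frac{\left(\left(-3 + 36 V x\right) + V\right) + V}{3} = \frac{\left(-3 + V + 36 V x\right) + V}{3} = \frac{-3 + 2 V + 36 V x}{3} = -1 + \frac{2 V}{3} + 12 V x$)
$h{\left(W \right)} = -16$
$h{\left(G{\left(6,5 \right)} \right)} \left(-77\right) = \left(-16\right) \left(-77\right) = 1232$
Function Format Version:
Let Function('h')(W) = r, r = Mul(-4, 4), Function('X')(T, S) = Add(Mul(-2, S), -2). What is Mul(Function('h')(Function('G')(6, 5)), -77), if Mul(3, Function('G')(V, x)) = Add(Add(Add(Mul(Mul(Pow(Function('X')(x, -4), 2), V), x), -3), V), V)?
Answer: 1232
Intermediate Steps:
Function('X')(T, S) = Add(-2, Mul(-2, S))
r = -16
Function('G')(V, x) = Add(-1, Mul(Rational(2, 3), V), Mul(12, V, x)) (Function('G')(V, x) = Mul(Rational(1, 3), Add(Add(Add(Mul(Mul(Pow(Add(-2, Mul(-2, -4)), 2), V), x), -3), V), V)) = Mul(Rational(1, 3), Add(Add(Add(Mul(Mul(Pow(Add(-2, 8), 2), V), x), -3), V), V)) = Mul(Rational(1, 3), Add(Add(Add(Mul(Mul(Pow(6, 2), V), x), -3), V), V)) = Mul(Rational(1, 3), Add(Add(Add(Mul(Mul(36, V), x), -3), V), V)) = Mul(Rational(1, 3), Add(Add(Add(Mul(36, V, x), -3), V), V)) = Mul(Rational(1, 3), Add(Add(Add(-3, Mul(36, V, x)), V), V)) = Mul(Rational(1, 3), Add(Add(-3, V, Mul(36, V, x)), V)) = Mul(Rational(1, 3), Add(-3, Mul(2, V), Mul(36, V, x))) = Add(-1, Mul(Rational(2, 3), V), Mul(12, V, x)))
Function('h')(W) = -16
Mul(Function('h')(Function('G')(6, 5)), -77) = Mul(-16, -77) = 1232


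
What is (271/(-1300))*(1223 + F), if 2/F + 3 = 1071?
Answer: -176985493/694200 ≈ -254.95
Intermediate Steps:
F = 1/534 (F = 2/(-3 + 1071) = 2/1068 = 2*(1/1068) = 1/534 ≈ 0.0018727)
(271/(-1300))*(1223 + F) = (271/(-1300))*(1223 + 1/534) = (271*(-1/1300))*(653083/534) = -271/1300*653083/534 = -176985493/694200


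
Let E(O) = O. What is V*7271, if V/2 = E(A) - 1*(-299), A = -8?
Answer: 4231722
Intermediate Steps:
V = 582 (V = 2*(-8 - 1*(-299)) = 2*(-8 + 299) = 2*291 = 582)
V*7271 = 582*7271 = 4231722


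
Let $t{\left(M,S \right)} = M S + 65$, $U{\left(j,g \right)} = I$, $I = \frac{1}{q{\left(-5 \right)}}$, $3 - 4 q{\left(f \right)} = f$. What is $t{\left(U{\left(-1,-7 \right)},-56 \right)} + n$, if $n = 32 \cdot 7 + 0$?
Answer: $261$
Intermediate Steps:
$q{\left(f \right)} = \frac{3}{4} - \frac{f}{4}$
$I = \frac{1}{2}$ ($I = \frac{1}{\frac{3}{4} - - \frac{5}{4}} = \frac{1}{\frac{3}{4} + \frac{5}{4}} = \frac{1}{2} \approx 0.5$)
$U{\left(j,g \right)} = \frac{1}{2}$
$t{\left(M,S \right)} = 65 + M S$
$n = 224$ ($n = 224 + 0 = 224$)
$t{\left(U{\left(-1,-7 \right)},-56 \right)} + n = \left(65 + \frac{1}{2} \left(-56\right)\right) + 224 = \left(65 - 28\right) + 224 = 37 + 224 = 261$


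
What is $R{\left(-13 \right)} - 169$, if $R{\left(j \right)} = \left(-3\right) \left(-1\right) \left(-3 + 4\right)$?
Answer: $-166$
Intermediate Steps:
$R{\left(j \right)} = 3$ ($R{\left(j \right)} = 3 \cdot 1 = 3$)
$R{\left(-13 \right)} - 169 = 3 - 169 = -166$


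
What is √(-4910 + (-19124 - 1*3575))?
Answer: I*√27609 ≈ 166.16*I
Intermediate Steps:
√(-4910 + (-19124 - 1*3575)) = √(-4910 + (-19124 - 3575)) = √(-4910 - 22699) = √(-27609) = I*√27609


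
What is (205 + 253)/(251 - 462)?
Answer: -458/211 ≈ -2.1706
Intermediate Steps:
(205 + 253)/(251 - 462) = 458/(-211) = 458*(-1/211) = -458/211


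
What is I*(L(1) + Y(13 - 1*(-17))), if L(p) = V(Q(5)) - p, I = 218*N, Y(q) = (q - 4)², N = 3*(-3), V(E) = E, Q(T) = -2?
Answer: -1320426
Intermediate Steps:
N = -9
Y(q) = (-4 + q)²
I = -1962 (I = 218*(-9) = -1962)
L(p) = -2 - p
I*(L(1) + Y(13 - 1*(-17))) = -1962*((-2 - 1*1) + (-4 + (13 - 1*(-17)))²) = -1962*((-2 - 1) + (-4 + (13 + 17))²) = -1962*(-3 + (-4 + 30)²) = -1962*(-3 + 26²) = -1962*(-3 + 676) = -1962*673 = -1320426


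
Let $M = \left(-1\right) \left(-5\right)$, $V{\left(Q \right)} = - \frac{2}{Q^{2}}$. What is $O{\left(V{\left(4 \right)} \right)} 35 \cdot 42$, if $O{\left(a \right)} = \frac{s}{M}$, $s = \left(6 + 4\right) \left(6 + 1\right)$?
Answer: $20580$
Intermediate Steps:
$V{\left(Q \right)} = - \frac{2}{Q^{2}}$
$s = 70$ ($s = 10 \cdot 7 = 70$)
$M = 5$
$O{\left(a \right)} = 14$ ($O{\left(a \right)} = \frac{70}{5} = 70 \cdot \frac{1}{5} = 14$)
$O{\left(V{\left(4 \right)} \right)} 35 \cdot 42 = 14 \cdot 35 \cdot 42 = 490 \cdot 42 = 20580$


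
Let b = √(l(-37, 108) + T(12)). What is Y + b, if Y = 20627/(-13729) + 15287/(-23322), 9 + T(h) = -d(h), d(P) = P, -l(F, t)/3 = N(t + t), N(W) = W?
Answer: -690938117/320187738 + I*√669 ≈ -2.1579 + 25.865*I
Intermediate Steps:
l(F, t) = -6*t (l(F, t) = -3*(t + t) = -6*t)
T(h) = -9 - h
Y = -690938117/320187738 (Y = 20627*(-1/13729) + 15287*(-1/23322) = -20627/13729 - 15287/23322 = -690938117/320187738 ≈ -2.1579)
b = I*√669 (b = √(-6*108 + (-9 - 1*12)) = √(-648 + (-9 - 12)) = √(-648 - 21) = √(-669) = I*√669 ≈ 25.865*I)
Y + b = -690938117/320187738 + I*√669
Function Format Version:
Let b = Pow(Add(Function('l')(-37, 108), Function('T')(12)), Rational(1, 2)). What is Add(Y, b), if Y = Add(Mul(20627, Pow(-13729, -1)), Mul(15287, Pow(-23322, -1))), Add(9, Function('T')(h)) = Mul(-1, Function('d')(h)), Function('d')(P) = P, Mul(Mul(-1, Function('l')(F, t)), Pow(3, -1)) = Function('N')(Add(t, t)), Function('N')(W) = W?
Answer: Add(Rational(-690938117, 320187738), Mul(I, Pow(669, Rational(1, 2)))) ≈ Add(-2.1579, Mul(25.865, I))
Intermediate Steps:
Function('l')(F, t) = Mul(-6, t) (Function('l')(F, t) = Mul(-3, Add(t, t)) = Mul(-3, Mul(2, t)) = Mul(-6, t))
Function('T')(h) = Add(-9, Mul(-1, h))
Y = Rational(-690938117, 320187738) (Y = Add(Mul(20627, Rational(-1, 13729)), Mul(15287, Rational(-1, 23322))) = Add(Rational(-20627, 13729), Rational(-15287, 23322)) = Rational(-690938117, 320187738) ≈ -2.1579)
b = Mul(I, Pow(669, Rational(1, 2))) (b = Pow(Add(Mul(-6, 108), Add(-9, Mul(-1, 12))), Rational(1, 2)) = Pow(Add(-648, Add(-9, -12)), Rational(1, 2)) = Pow(Add(-648, -21), Rational(1, 2)) = Pow(-669, Rational(1, 2)) = Mul(I, Pow(669, Rational(1, 2))) ≈ Mul(25.865, I))
Add(Y, b) = Add(Rational(-690938117, 320187738), Mul(I, Pow(669, Rational(1, 2))))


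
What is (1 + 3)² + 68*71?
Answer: 4844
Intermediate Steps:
(1 + 3)² + 68*71 = 4² + 4828 = 16 + 4828 = 4844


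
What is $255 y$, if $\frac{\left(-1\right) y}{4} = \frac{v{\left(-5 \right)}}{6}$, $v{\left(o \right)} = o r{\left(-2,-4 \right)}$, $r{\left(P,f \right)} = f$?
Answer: $-3400$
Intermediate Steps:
$v{\left(o \right)} = - 4 o$ ($v{\left(o \right)} = o \left(-4\right) = - 4 o$)
$y = - \frac{40}{3}$ ($y = - 4 \frac{\left(-4\right) \left(-5\right)}{6} = - 4 \cdot 20 \cdot \frac{1}{6} = \left(-4\right) \frac{10}{3} = - \frac{40}{3} \approx -13.333$)
$255 y = 255 \left(- \frac{40}{3}\right) = -3400$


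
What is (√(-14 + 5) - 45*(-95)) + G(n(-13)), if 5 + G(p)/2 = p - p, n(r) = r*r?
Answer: 4265 + 3*I ≈ 4265.0 + 3.0*I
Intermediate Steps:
n(r) = r²
G(p) = -10 (G(p) = -10 + 2*(p - p) = -10 + 2*0 = -10 + 0 = -10)
(√(-14 + 5) - 45*(-95)) + G(n(-13)) = (√(-14 + 5) - 45*(-95)) - 10 = (√(-9) + 4275) - 10 = (3*I + 4275) - 10 = (4275 + 3*I) - 10 = 4265 + 3*I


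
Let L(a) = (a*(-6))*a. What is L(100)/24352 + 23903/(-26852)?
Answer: -68537683/20434372 ≈ -3.3540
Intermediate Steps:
L(a) = -6*a² (L(a) = (-6*a)*a = -6*a²)
L(100)/24352 + 23903/(-26852) = -6*100²/24352 + 23903/(-26852) = -6*10000*(1/24352) + 23903*(-1/26852) = -60000*1/24352 - 23903/26852 = -1875/761 - 23903/26852 = -68537683/20434372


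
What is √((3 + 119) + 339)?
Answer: √461 ≈ 21.471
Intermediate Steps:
√((3 + 119) + 339) = √(122 + 339) = √461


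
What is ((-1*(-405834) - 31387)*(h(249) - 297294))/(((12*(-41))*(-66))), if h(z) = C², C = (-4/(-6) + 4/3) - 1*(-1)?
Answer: -37105825465/10824 ≈ -3.4281e+6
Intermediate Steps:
C = 3 (C = (-4*(-⅙) + 4*(⅓)) + 1 = (⅔ + 4/3) + 1 = 2 + 1 = 3)
h(z) = 9 (h(z) = 3² = 9)
((-1*(-405834) - 31387)*(h(249) - 297294))/(((12*(-41))*(-66))) = ((-1*(-405834) - 31387)*(9 - 297294))/(((12*(-41))*(-66))) = ((405834 - 31387)*(-297285))/((-492*(-66))) = (374447*(-297285))/32472 = -111317476395*1/32472 = -37105825465/10824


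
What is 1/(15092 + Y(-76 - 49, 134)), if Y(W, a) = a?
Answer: 1/15226 ≈ 6.5677e-5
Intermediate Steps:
1/(15092 + Y(-76 - 49, 134)) = 1/(15092 + 134) = 1/15226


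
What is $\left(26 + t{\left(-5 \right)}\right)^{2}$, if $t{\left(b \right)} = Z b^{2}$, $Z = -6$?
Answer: $15376$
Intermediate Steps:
$t{\left(b \right)} = - 6 b^{2}$
$\left(26 + t{\left(-5 \right)}\right)^{2} = \left(26 - 6 \left(-5\right)^{2}\right)^{2} = \left(26 - 150\right)^{2} = \left(-124\right)^{2} = 15376$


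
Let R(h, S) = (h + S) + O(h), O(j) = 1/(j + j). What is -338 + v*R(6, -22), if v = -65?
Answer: 8359/12 ≈ 696.58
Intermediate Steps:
O(j) = 1/(2*j)
R(h, S) = S + h + 1/(2*h) (R(h, S) = (h + S) + 1/(2*h) = (S + h) + 1/(2*h) = S + h + 1/(2*h))
-338 + v*R(6, -22) = -338 - 65*(-22 + 6 + (½)/6) = -338 - 65*(-22 + 6 + (½)*(⅙)) = -338 - 65*(-22 + 6 + 1/12) = -338 - 65*(-191/12) = -338 + 12415/12 = 8359/12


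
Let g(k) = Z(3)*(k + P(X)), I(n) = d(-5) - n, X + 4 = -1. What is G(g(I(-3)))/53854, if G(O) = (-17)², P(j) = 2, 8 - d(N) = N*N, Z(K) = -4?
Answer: 289/53854 ≈ 0.0053664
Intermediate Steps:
X = -5 (X = -4 - 1 = -5)
d(N) = 8 - N² (d(N) = 8 - N*N = 8 - N²)
I(n) = -17 - n (I(n) = (8 - 1*(-5)²) - n = (8 - 1*25) - n = (8 - 25) - n = -17 - n)
g(k) = -8 - 4*k (g(k) = -4*(k + 2) = -4*(2 + k) = -8 - 4*k)
G(O) = 289
G(g(I(-3)))/53854 = 289/53854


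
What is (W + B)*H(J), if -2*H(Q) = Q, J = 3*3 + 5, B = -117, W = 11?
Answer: 742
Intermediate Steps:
J = 14 (J = 9 + 5 = 14)
H(Q) = -Q/2
(W + B)*H(J) = (11 - 117)*(-1/2*14) = -106*(-7) = 742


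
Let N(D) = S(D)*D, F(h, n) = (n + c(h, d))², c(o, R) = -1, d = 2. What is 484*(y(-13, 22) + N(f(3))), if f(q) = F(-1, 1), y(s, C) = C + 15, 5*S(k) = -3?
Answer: 17908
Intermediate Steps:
S(k) = -⅗ (S(k) = (⅕)*(-3) = -⅗)
F(h, n) = (-1 + n)² (F(h, n) = (n - 1)² = (-1 + n)²)
y(s, C) = 15 + C
f(q) = 0 (f(q) = (-1 + 1)² = 0² = 0)
N(D) = -3*D/5
484*(y(-13, 22) + N(f(3))) = 484*((15 + 22) - ⅗*0) = 484*(37 + 0) = 484*37 = 17908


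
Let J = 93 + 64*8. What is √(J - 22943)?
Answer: 3*I*√2482 ≈ 149.46*I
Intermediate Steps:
J = 605 (J = 93 + 512 = 605)
√(J - 22943) = √(605 - 22943) = √(-22338) = 3*I*√2482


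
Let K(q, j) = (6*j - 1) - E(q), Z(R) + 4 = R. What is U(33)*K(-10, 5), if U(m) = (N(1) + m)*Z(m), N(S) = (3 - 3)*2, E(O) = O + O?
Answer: 46893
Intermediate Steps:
E(O) = 2*O
Z(R) = -4 + R
N(S) = 0 (N(S) = 0*2 = 0)
K(q, j) = -1 - 2*q + 6*j (K(q, j) = (6*j - 1) - 2*q = (-1 + 6*j) - 2*q = -1 - 2*q + 6*j)
U(m) = m*(-4 + m) (U(m) = (0 + m)*(-4 + m) = m*(-4 + m))
U(33)*K(-10, 5) = (33*(-4 + 33))*(-1 - 2*(-10) + 6*5) = (33*29)*(-1 + 20 + 30) = 957*49 = 46893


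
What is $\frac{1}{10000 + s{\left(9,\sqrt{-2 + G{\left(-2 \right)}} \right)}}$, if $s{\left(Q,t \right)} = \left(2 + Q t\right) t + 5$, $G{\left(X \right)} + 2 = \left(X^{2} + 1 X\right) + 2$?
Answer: $\frac{1}{10005} \approx 9.995 \cdot 10^{-5}$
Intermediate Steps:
$G{\left(X \right)} = X + X^{2}$ ($G{\left(X \right)} = -2 + \left(\left(X^{2} + 1 X\right) + 2\right) = -2 + \left(\left(X^{2} + X\right) + 2\right) = -2 + \left(\left(X + X^{2}\right) + 2\right) = -2 + \left(2 + X + X^{2}\right) = X + X^{2}$)
$s{\left(Q,t \right)} = 5 + t \left(2 + Q t\right)$ ($s{\left(Q,t \right)} = t \left(2 + Q t\right) + 5 = 5 + t \left(2 + Q t\right)$)
$\frac{1}{10000 + s{\left(9,\sqrt{-2 + G{\left(-2 \right)}} \right)}} = \frac{1}{10000 + \left(5 + 2 \sqrt{-2 - 2 \left(1 - 2\right)} + 9 \left(\sqrt{-2 - 2 \left(1 - 2\right)}\right)^{2}\right)} = \frac{1}{10000 + \left(5 + 2 \sqrt{-2 - -2} + 9 \left(\sqrt{-2 - -2}\right)^{2}\right)} = \frac{1}{10000 + \left(5 + 2 \sqrt{-2 + 2} + 9 \left(\sqrt{-2 + 2}\right)^{2}\right)} = \frac{1}{10000 + \left(5 + 2 \sqrt{0} + 9 \left(\sqrt{0}\right)^{2}\right)} = \frac{1}{10000 + \left(5 + 2 \cdot 0 + 9 \cdot 0^{2}\right)} = \frac{1}{10000 + \left(5 + 0 + 9 \cdot 0\right)} = \frac{1}{10000 + \left(5 + 0 + 0\right)} = \frac{1}{10000 + 5} = \frac{1}{10005}$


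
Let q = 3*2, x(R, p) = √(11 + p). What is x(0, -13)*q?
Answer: 6*I*√2 ≈ 8.4853*I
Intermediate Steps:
q = 6
x(0, -13)*q = √(11 - 13)*6 = √(-2)*6 = (I*√2)*6 = 6*I*√2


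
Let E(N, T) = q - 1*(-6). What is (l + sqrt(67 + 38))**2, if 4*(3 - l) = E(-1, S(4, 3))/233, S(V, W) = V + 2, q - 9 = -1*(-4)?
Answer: 98917249/868624 + 2777*sqrt(105)/466 ≈ 174.94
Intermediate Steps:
q = 13 (q = 9 - 1*(-4) = 9 + 4 = 13)
S(V, W) = 2 + V
E(N, T) = 19 (E(N, T) = 13 - 1*(-6) = 13 + 6 = 19)
l = 2777/932 (l = 3 - 19/(4*233) = 3 - 1/4*19/233 = 3 - 19/932 = 2777/932 ≈ 2.9796)
(l + sqrt(67 + 38))**2 = (2777/932 + sqrt(67 + 38))**2 = (2777/932 + sqrt(105))**2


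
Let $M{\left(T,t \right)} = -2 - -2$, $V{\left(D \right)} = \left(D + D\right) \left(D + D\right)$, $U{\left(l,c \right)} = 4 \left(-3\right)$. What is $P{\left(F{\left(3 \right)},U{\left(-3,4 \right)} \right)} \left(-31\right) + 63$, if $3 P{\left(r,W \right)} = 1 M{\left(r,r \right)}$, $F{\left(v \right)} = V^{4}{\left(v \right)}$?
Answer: $63$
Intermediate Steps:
$U{\left(l,c \right)} = -12$
$V{\left(D \right)} = 4 D^{2}$ ($V{\left(D \right)} = 2 D 2 D = 4 D^{2}$)
$F{\left(v \right)} = 256 v^{8}$ ($F{\left(v \right)} = \left(4 v^{2}\right)^{4} = 256 v^{8}$)
$M{\left(T,t \right)} = 0$ ($M{\left(T,t \right)} = -2 + 2 = 0$)
$P{\left(r,W \right)} = 0$ ($P{\left(r,W \right)} = \frac{1 \cdot 0}{3} = \frac{1}{3} \cdot 0 = 0$)
$P{\left(F{\left(3 \right)},U{\left(-3,4 \right)} \right)} \left(-31\right) + 63 = 0 \left(-31\right) + 63 = 0 + 63 = 63$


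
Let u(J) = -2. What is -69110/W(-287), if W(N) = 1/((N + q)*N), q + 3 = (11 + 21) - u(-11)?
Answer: -5077649920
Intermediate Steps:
q = 31 (q = -3 + ((11 + 21) - 1*(-2)) = -3 + (32 + 2) = -3 + 34 = 31)
W(N) = 1/(N*(31 + N)) (W(N) = 1/((N + 31)*N) = 1/((31 + N)*N) = 1/(N*(31 + N)))
-69110/W(-287) = -69110/(1/((-287)*(31 - 287))) = -69110/((-1/287/(-256))) = -69110/((-1/287*(-1/256))) = -69110/1/73472 = -69110*73472 = -5077649920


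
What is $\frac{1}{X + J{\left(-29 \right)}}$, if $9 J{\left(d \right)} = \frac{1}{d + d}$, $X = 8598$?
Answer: $\frac{522}{4488155} \approx 0.00011631$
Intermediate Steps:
$J{\left(d \right)} = \frac{1}{18 d}$ ($J{\left(d \right)} = \frac{1}{9 \left(d + d\right)} = \frac{1}{9 \cdot 2 d} = \frac{\frac{1}{2} \frac{1}{d}}{9} = \frac{1}{18 d}$)
$\frac{1}{X + J{\left(-29 \right)}} = \frac{1}{8598 + \frac{1}{18 \left(-29\right)}} = \frac{1}{8598 + \frac{1}{18} \left(- \frac{1}{29}\right)} = \frac{1}{8598 - \frac{1}{522}} = \frac{1}{\frac{4488155}{522}} = \frac{522}{4488155}$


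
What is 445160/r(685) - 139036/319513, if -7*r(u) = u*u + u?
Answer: -15156789376/2144890769 ≈ -7.0665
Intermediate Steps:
r(u) = -u/7 - u**2/7 (r(u) = -(u*u + u)/7 = -(u**2 + u)/7 = -(u + u**2)/7 = -u/7 - u**2/7)
445160/r(685) - 139036/319513 = 445160/((-1/7*685*(1 + 685))) - 139036/319513 = 445160/((-1/7*685*686)) - 139036*1/319513 = 445160/(-67130) - 139036/319513 = 445160*(-1/67130) - 139036/319513 = -44516/6713 - 139036/319513 = -15156789376/2144890769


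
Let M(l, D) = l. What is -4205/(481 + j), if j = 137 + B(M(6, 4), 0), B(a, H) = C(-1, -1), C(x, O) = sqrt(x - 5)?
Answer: -2987/439 + 29*I*sqrt(6)/2634 ≈ -6.8041 + 0.026969*I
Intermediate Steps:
C(x, O) = sqrt(-5 + x)
B(a, H) = I*sqrt(6) (B(a, H) = sqrt(-5 - 1) = sqrt(-6) = I*sqrt(6))
j = 137 + I*sqrt(6) ≈ 137.0 + 2.4495*I
-4205/(481 + j) = -4205/(481 + (137 + I*sqrt(6))) = -4205/(618 + I*sqrt(6))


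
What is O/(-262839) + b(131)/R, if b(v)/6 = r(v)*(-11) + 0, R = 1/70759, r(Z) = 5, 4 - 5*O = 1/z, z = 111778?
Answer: -1143379804493546937/48966029570 ≈ -2.3350e+7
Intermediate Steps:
O = 447111/558890 (O = 4/5 - 1/5/111778 = 4/5 - 1/5*1/111778 = 4/5 - 1/558890 = 447111/558890 ≈ 0.80000)
R = 1/70759 ≈ 1.4132e-5
b(v) = -330 (b(v) = 6*(5*(-11) + 0) = 6*(-55 + 0) = 6*(-55) = -330)
O/(-262839) + b(131)/R = (447111/558890)/(-262839) - 330/1/70759 = (447111/558890)*(-1/262839) - 330*70759 = -149037/48966029570 - 23350470 = -1143379804493546937/48966029570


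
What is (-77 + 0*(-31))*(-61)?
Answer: 4697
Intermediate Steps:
(-77 + 0*(-31))*(-61) = (-77 + 0)*(-61) = -77*(-61) = 4697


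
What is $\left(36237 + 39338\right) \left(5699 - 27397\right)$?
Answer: $-1639826350$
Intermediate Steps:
$\left(36237 + 39338\right) \left(5699 - 27397\right) = 75575 \left(-21698\right) = -1639826350$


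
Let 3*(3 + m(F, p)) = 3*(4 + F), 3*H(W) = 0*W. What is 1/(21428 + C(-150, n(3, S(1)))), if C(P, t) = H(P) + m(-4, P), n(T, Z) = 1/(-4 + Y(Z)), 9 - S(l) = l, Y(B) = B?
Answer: 1/21425 ≈ 4.6674e-5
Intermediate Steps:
S(l) = 9 - l
H(W) = 0 (H(W) = (0*W)/3 = (⅓)*0 = 0)
m(F, p) = 1 + F (m(F, p) = -3 + (3*(4 + F))/3 = -3 + (12 + 3*F)/3 = -3 + (4 + F) = 1 + F)
n(T, Z) = 1/(-4 + Z)
C(P, t) = -3 (C(P, t) = 0 + (1 - 4) = 0 - 3 = -3)
1/(21428 + C(-150, n(3, S(1)))) = 1/(21428 - 3) = 1/21425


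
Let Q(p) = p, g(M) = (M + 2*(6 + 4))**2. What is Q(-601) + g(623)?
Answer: 412848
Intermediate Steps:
g(M) = (20 + M)**2 (g(M) = (M + 2*10)**2 = (M + 20)**2 = (20 + M)**2)
Q(-601) + g(623) = -601 + (20 + 623)**2 = -601 + 643**2 = -601 + 413449 = 412848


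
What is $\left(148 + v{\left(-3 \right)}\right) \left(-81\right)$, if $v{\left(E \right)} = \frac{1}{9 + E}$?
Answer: $- \frac{24003}{2} \approx -12002.0$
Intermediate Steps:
$\left(148 + v{\left(-3 \right)}\right) \left(-81\right) = \left(148 + \frac{1}{9 - 3}\right) \left(-81\right) = \left(148 + \frac{1}{6}\right) \left(-81\right) = \frac{889}{6} \left(-81\right) = - \frac{24003}{2}$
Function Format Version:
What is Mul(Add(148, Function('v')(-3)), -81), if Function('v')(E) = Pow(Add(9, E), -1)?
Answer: Rational(-24003, 2) ≈ -12002.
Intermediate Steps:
Mul(Add(148, Function('v')(-3)), -81) = Mul(Add(148, Pow(Add(9, -3), -1)), -81) = Mul(Add(148, Pow(6, -1)), -81) = Mul(Add(148, Rational(1, 6)), -81) = Mul(Rational(889, 6), -81) = Rational(-24003, 2)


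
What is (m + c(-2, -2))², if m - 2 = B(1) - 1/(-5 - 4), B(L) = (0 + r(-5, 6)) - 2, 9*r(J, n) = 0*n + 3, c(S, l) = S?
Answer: 196/81 ≈ 2.4198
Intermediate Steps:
r(J, n) = ⅓ (r(J, n) = (0*n + 3)/9 = (0 + 3)/9 = (⅑)*3 = ⅓)
B(L) = -5/3 (B(L) = (0 + ⅓) - 2 = ⅓ - 2 = -5/3)
m = 4/9 (m = 2 + (-5/3 - 1/(-5 - 4)) = 2 + (-5/3 - 1/(-9)) = 2 + (-5/3 - 1*(-⅑)) = 2 + (-5/3 + ⅑) = 2 - 14/9 = 4/9 ≈ 0.44444)
(m + c(-2, -2))² = (4/9 - 2)² = (-14/9)² = 196/81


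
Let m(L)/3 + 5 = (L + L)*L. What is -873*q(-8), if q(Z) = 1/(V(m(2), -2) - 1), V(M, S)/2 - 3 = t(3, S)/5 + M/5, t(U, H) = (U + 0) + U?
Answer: -873/11 ≈ -79.364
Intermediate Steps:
m(L) = -15 + 6*L**2 (m(L) = -15 + 3*((L + L)*L) = -15 + 3*((2*L)*L) = -15 + 3*(2*L**2) = -15 + 6*L**2)
t(U, H) = 2*U (t(U, H) = U + U = 2*U)
V(M, S) = 42/5 + 2*M/5 (V(M, S) = 6 + 2*((2*3)/5 + M/5) = 6 + 2*(6*(1/5) + M*(1/5)) = 6 + 2*(6/5 + M/5) = 6 + (12/5 + 2*M/5) = 42/5 + 2*M/5)
q(Z) = 1/11 (q(Z) = 1/((42/5 + 2*(-15 + 6*2**2)/5) - 1) = 1/((42/5 + 2*(-15 + 6*4)/5) - 1) = 1/((42/5 + 2*(-15 + 24)/5) - 1) = 1/((42/5 + (2/5)*9) - 1) = 1/((42/5 + 18/5) - 1) = 1/(12 - 1) = 1/11)
-873*q(-8) = -873*1/11 = -873/11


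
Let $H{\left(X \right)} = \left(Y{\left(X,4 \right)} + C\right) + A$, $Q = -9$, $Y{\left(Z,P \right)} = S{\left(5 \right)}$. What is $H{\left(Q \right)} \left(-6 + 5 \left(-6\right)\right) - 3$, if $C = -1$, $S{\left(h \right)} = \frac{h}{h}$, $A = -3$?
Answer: $105$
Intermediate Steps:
$S{\left(h \right)} = 1$
$Y{\left(Z,P \right)} = 1$
$H{\left(X \right)} = -3$ ($H{\left(X \right)} = \left(1 - 1\right) - 3 = 0 - 3 = -3$)
$H{\left(Q \right)} \left(-6 + 5 \left(-6\right)\right) - 3 = - 3 \left(-6 + 5 \left(-6\right)\right) - 3 = - 3 \left(-6 - 30\right) - 3 = \left(-3\right) \left(-36\right) - 3 = 108 - 3 = 105$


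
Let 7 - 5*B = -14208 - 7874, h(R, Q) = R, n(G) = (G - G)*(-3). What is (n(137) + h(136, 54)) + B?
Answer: 22769/5 ≈ 4553.8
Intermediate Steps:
n(G) = 0 (n(G) = 0*(-3) = 0)
B = 22089/5 (B = 7/5 - (-14208 - 7874)/5 = 7/5 - ⅕*(-22082) = 7/5 + 22082/5 = 22089/5 ≈ 4417.8)
(n(137) + h(136, 54)) + B = (0 + 136) + 22089/5 = 136 + 22089/5 = 22769/5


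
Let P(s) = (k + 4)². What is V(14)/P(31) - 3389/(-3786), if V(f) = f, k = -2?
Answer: 8320/1893 ≈ 4.3951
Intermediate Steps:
P(s) = 4 (P(s) = (-2 + 4)² = 2² = 4)
V(14)/P(31) - 3389/(-3786) = 14/4 - 3389/(-3786) = 14*(¼) - 3389*(-1/3786) = 7/2 + 3389/3786 = 8320/1893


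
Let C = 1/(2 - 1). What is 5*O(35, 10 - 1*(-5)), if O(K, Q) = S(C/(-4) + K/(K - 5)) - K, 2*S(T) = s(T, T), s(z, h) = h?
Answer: -4145/24 ≈ -172.71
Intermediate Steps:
C = 1 (C = 1/1 = 1)
S(T) = T/2
O(K, Q) = -⅛ - K + K/(2*(-5 + K)) (O(K, Q) = (1/(-4) + K/(K - 5))/2 - K = (1*(-¼) + K/(-5 + K))/2 - K = (-¼ + K/(-5 + K))/2 - K = (-⅛ + K/(2*(-5 + K))) - K = -⅛ - K + K/(2*(-5 + K)))
5*O(35, 10 - 1*(-5)) = 5*((5 - 8*35² + 43*35)/(8*(-5 + 35))) = 5*((⅛)*(5 - 8*1225 + 1505)/30) = 5*((⅛)*(1/30)*(5 - 9800 + 1505)) = 5*((⅛)*(1/30)*(-8290)) = 5*(-829/24) = -4145/24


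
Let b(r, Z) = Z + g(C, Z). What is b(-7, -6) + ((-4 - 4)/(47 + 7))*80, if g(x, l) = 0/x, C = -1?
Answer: -482/27 ≈ -17.852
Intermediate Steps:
g(x, l) = 0
b(r, Z) = Z (b(r, Z) = Z + 0 = Z)
b(-7, -6) + ((-4 - 4)/(47 + 7))*80 = -6 + ((-4 - 4)/(47 + 7))*80 = -6 - 8/54*80 = -6 - 8*1/54*80 = -6 - 4/27*80 = -6 - 320/27 = -482/27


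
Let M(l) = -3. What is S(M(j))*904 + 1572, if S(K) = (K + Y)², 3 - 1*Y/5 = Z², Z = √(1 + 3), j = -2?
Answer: 59428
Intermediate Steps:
Z = 2 (Z = √4 = 2)
Y = -5 (Y = 15 - 5*2² = 15 - 5*4 = 15 - 20 = -5)
S(K) = (-5 + K)² (S(K) = (K - 5)² = (-5 + K)²)
S(M(j))*904 + 1572 = (-5 - 3)²*904 + 1572 = (-8)²*904 + 1572 = 64*904 + 1572 = 57856 + 1572 = 59428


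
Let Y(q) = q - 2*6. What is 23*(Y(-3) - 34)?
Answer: -1127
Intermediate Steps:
Y(q) = -12 + q (Y(q) = q - 12 = -12 + q)
23*(Y(-3) - 34) = 23*((-12 - 3) - 34) = 23*(-15 - 34) = 23*(-49) = -1127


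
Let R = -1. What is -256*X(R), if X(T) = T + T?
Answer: 512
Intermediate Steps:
X(T) = 2*T
-256*X(R) = -512*(-1) = -256*(-2) = 512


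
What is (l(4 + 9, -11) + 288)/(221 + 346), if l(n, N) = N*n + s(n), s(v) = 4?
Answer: 149/567 ≈ 0.26279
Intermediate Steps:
l(n, N) = 4 + N*n (l(n, N) = N*n + 4 = 4 + N*n)
(l(4 + 9, -11) + 288)/(221 + 346) = ((4 - 11*(4 + 9)) + 288)/(221 + 346) = ((4 - 11*13) + 288)/567 = ((4 - 143) + 288)*(1/567) = (-139 + 288)*(1/567) = 149*(1/567) = 149/567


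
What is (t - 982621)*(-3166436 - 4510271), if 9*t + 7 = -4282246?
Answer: 100763243162294/9 ≈ 1.1196e+13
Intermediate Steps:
t = -4282253/9 (t = -7/9 + (1/9)*(-4282246) = -7/9 - 4282246/9 = -4282253/9 ≈ -4.7581e+5)
(t - 982621)*(-3166436 - 4510271) = (-4282253/9 - 982621)*(-3166436 - 4510271) = -13125842/9*(-7676707) = 100763243162294/9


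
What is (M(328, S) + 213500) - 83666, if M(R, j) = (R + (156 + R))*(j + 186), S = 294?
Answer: 519594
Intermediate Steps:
M(R, j) = (156 + 2*R)*(186 + j)
(M(328, S) + 213500) - 83666 = ((29016 + 156*294 + 372*328 + 2*328*294) + 213500) - 83666 = ((29016 + 45864 + 122016 + 192864) + 213500) - 83666 = (389760 + 213500) - 83666 = 603260 - 83666 = 519594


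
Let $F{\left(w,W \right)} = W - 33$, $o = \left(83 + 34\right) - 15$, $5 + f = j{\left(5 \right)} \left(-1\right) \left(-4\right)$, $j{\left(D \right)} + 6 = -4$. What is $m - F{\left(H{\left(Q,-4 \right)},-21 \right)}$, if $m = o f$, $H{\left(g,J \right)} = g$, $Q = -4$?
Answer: $-4536$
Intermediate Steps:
$j{\left(D \right)} = -10$ ($j{\left(D \right)} = -6 - 4 = -10$)
$f = -45$ ($f = -5 + \left(-10\right) \left(-1\right) \left(-4\right) = -5 + 10 \left(-4\right) = -5 - 40 = -45$)
$o = 102$ ($o = 117 - 15 = 102$)
$F{\left(w,W \right)} = -33 + W$ ($F{\left(w,W \right)} = W - 33 = -33 + W$)
$m = -4590$ ($m = 102 \left(-45\right) = -4590$)
$m - F{\left(H{\left(Q,-4 \right)},-21 \right)} = -4590 - \left(-33 - 21\right) = -4590 - -54 = -4590 + 54 = -4536$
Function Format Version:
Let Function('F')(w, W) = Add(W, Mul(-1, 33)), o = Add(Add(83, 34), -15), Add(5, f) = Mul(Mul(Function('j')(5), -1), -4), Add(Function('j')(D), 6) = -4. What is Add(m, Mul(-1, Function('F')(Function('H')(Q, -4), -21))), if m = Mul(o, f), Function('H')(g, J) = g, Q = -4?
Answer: -4536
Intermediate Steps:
Function('j')(D) = -10 (Function('j')(D) = Add(-6, -4) = -10)
f = -45 (f = Add(-5, Mul(Mul(-10, -1), -4)) = Add(-5, Mul(10, -4)) = Add(-5, -40) = -45)
o = 102 (o = Add(117, -15) = 102)
Function('F')(w, W) = Add(-33, W) (Function('F')(w, W) = Add(W, -33) = Add(-33, W))
m = -4590 (m = Mul(102, -45) = -4590)
Add(m, Mul(-1, Function('F')(Function('H')(Q, -4), -21))) = Add(-4590, Mul(-1, Add(-33, -21))) = Add(-4590, Mul(-1, -54)) = Add(-4590, 54) = -4536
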